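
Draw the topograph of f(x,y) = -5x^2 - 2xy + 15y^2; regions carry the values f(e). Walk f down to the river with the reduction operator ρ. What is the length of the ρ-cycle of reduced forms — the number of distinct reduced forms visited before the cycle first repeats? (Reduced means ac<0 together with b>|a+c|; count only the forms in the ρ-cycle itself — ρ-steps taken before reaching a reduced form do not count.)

D = 304, ⌊√D⌋ = 17
descent: ρ → (15,2,-5)
descent: ρ → (-5,8,12)  [lands on river]
river: ρ → (12,16,-1)
river: ρ → (-1,16,12)
river: ρ → (12,8,-5)
river: ρ → (-5,12,8)
river: ρ → (8,4,-9)
river: ρ → (-9,14,3)
river: ρ → (3,16,-4)
river: ρ → (-4,16,3)
river: ρ → (3,14,-9)
river: ρ → (-9,4,8)
river: ρ → (8,12,-5)
ρ-cycle length = 12 (tail of 2 descent steps not counted)

12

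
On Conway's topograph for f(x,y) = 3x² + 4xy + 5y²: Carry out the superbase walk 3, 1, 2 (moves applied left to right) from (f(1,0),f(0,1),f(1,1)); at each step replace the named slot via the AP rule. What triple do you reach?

start (3,5,12) = (f(1,0),f(0,1),f(1,1))
replace slot 3: 2·(3+5) − 12 = 4 → (3,5,4)
replace slot 1: 2·(5+4) − 3 = 15 → (15,5,4)
replace slot 2: 2·(15+4) − 5 = 33 → (15,33,4)

15,33,4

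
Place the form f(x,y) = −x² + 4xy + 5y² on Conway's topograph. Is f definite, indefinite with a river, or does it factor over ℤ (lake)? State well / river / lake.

D = b²−4ac = 4² − 4·(-1)·5 = 36
D = 6² is a perfect square ⇒ form factors over ℤ ⇒ lakes

lake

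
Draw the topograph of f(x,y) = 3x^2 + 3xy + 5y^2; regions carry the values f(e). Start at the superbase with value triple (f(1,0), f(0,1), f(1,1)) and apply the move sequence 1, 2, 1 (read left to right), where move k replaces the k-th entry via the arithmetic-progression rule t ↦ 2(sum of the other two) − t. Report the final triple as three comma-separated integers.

start (3,5,11) = (f(1,0),f(0,1),f(1,1))
replace slot 1: 2·(5+11) − 3 = 29 → (29,5,11)
replace slot 2: 2·(29+11) − 5 = 75 → (29,75,11)
replace slot 1: 2·(75+11) − 29 = 143 → (143,75,11)

143,75,11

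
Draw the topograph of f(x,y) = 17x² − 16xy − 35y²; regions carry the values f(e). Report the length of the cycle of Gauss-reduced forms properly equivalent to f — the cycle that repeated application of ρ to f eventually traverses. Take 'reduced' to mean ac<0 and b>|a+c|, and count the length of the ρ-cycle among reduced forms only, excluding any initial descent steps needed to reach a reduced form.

D = 2636, ⌊√D⌋ = 51
descent: ρ → (-35,16,17)
descent: ρ → (17,18,-34)  [lands on river]
river: ρ → (-34,50,1)
river: ρ → (1,50,-34)
river: ρ → (-34,18,17)
river: ρ → (17,50,-2)
river: ρ → (-2,50,17)
ρ-cycle length = 6 (tail of 2 descent steps not counted)

6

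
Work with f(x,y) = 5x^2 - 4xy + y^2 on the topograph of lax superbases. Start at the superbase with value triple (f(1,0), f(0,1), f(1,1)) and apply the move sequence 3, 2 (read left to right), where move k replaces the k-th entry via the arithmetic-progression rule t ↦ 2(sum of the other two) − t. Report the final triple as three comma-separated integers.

start (5,1,2) = (f(1,0),f(0,1),f(1,1))
replace slot 3: 2·(5+1) − 2 = 10 → (5,1,10)
replace slot 2: 2·(5+10) − 1 = 29 → (5,29,10)

5,29,10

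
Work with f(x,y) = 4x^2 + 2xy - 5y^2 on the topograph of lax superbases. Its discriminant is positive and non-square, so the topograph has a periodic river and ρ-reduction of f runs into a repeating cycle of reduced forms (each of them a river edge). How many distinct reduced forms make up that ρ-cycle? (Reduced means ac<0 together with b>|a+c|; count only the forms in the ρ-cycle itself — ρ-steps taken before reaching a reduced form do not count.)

D = 84, ⌊√D⌋ = 9
river: ρ → (-5,8,1)
river: ρ → (1,8,-5)
river: ρ → (-5,2,4)
river: ρ → (4,6,-3)
river: ρ → (-3,6,4)
river: ρ → (4,2,-5)
ρ-cycle length = 6 (tail of 0 descent steps not counted)

6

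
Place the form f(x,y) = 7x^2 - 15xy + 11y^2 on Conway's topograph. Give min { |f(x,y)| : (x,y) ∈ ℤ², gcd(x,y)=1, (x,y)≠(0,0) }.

translate: b→-1 (≡-15 mod 14), so (7,-15,11)→(7,-1,3)
flip: (7,-1,3)→(3,1,7)
reduced (well bottom): (3,1,7) with a≤c, −a<b≤a
well minimum = a = 3

3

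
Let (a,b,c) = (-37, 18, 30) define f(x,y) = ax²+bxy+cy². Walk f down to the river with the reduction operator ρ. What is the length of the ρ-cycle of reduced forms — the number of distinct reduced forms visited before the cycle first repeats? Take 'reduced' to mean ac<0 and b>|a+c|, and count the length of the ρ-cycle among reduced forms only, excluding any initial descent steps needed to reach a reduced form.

D = 4764, ⌊√D⌋ = 69
river: ρ → (30,42,-25)
river: ρ → (-25,58,14)
river: ρ → (14,54,-33)
river: ρ → (-33,12,35)
river: ρ → (35,58,-10)
river: ρ → (-10,62,23)
river: ρ → (23,30,-42)
river: ρ → (-42,54,11)
river: ρ → (11,56,-37)
river: ρ → (-37,18,30)
ρ-cycle length = 10 (tail of 0 descent steps not counted)

10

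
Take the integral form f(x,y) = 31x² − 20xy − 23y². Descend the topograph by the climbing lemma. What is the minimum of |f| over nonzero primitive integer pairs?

descent: ρ → (-23,20,31)  [lands on river]
river: ρ → (31,42,-12)
river: ρ → (-12,54,7)
river: ρ → (7,44,-47)
river: ρ → (-47,50,4)
river: ρ → (4,54,-21)
river: ρ → (-21,30,28)
river: ρ → (28,26,-23)
closes: descent 1, river 8
min |a| on river = 4

4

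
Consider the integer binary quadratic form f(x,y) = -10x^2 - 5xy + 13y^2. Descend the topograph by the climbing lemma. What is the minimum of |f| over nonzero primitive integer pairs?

descent: ρ → (13,5,-10)  [lands on river]
river: ρ → (-10,15,8)
river: ρ → (8,17,-8)
river: ρ → (-8,15,10)
river: ρ → (10,5,-13)
river: ρ → (-13,21,2)
river: ρ → (2,23,-2)
river: ρ → (-2,21,13)
closes: descent 1, river 8
min |a| on river = 2

2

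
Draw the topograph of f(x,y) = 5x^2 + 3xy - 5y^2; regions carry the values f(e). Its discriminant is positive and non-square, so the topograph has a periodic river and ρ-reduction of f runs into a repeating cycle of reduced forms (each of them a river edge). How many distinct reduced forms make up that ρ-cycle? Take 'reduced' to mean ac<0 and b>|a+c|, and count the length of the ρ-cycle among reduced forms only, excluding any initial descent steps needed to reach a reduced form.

D = 109, ⌊√D⌋ = 10
river: ρ → (-5,7,3)
river: ρ → (3,5,-7)
river: ρ → (-7,9,1)
river: ρ → (1,9,-7)
river: ρ → (-7,5,3)
river: ρ → (3,7,-5)
river: ρ → (-5,3,5)
river: ρ → (5,7,-3)
river: ρ → (-3,5,7)
river: ρ → (7,9,-1)
river: ρ → (-1,9,7)
river: ρ → (7,5,-3)
river: ρ → (-3,7,5)
river: ρ → (5,3,-5)
ρ-cycle length = 14 (tail of 0 descent steps not counted)

14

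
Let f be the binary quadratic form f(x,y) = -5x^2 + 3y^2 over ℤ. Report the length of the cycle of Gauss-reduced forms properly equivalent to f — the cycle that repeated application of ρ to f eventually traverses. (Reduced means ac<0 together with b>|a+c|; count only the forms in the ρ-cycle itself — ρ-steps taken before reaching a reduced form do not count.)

D = 60, ⌊√D⌋ = 7
descent: ρ → (3,6,-2)  [lands on river]
river: ρ → (-2,6,3)
ρ-cycle length = 2 (tail of 1 descent step not counted)

2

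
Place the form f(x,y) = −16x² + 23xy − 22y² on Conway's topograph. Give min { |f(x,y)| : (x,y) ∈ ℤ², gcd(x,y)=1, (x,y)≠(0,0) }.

translate: b→9 (≡-23 mod 32), so (16,-23,22)→(16,9,15)
flip: (16,9,15)→(15,-9,16)
reduced (well bottom): (15,-9,16) with a≤c, −a<b≤a
well minimum |f| = |-15| = 15 (negative-definite)

15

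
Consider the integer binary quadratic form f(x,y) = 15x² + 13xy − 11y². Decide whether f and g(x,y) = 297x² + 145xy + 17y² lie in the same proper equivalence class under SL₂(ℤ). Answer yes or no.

D₁ = 829, D₂ = 829
river cycle of f (length 38): (-11, 9, 17), (17, 25, -3), (-3, 23, 25), (25, 27, -1), (-1, 27, 25), (25, 23, -3), (-3, 25, 17), (17, 9, -11), (-11, 13, 15), (15, 17, -9), … (28 more)
river cycle of g (length 38): (17, 25, -3), (-3, 23, 25), (25, 27, -1), (-1, 27, 25), (25, 23, -3), (-3, 25, 17), (17, 9, -11), (-11, 13, 15), (15, 17, -9), (-9, 19, 13), … (28 more)
cycles coincide ⇒ equivalent

yes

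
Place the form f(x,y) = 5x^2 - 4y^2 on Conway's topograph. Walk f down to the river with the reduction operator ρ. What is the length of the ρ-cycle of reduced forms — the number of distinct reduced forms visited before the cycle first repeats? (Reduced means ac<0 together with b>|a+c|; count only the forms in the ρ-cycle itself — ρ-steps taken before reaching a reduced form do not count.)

D = 80, ⌊√D⌋ = 8
descent: ρ → (-4,8,1)  [lands on river]
river: ρ → (1,8,-4)
ρ-cycle length = 2 (tail of 1 descent step not counted)

2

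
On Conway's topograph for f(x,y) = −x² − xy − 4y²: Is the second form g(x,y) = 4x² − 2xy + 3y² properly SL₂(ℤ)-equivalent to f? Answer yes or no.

D₁ = -15, D₂ = -44
discriminants differ ⇒ not SL₂(ℤ)-equivalent

no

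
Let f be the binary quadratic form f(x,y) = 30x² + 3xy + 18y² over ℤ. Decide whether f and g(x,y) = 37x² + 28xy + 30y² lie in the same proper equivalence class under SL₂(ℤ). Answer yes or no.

D₁ = -2151, D₂ = -3656
discriminants differ ⇒ not SL₂(ℤ)-equivalent

no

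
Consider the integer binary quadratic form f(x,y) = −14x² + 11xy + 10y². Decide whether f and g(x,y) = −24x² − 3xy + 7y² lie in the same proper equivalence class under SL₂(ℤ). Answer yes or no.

D₁ = 681, D₂ = 681
river cycle of f (length 32): (10, 9, -15), (-15, 21, 4), (4, 19, -20), (-20, 21, 3), (3, 21, -20), (-20, 19, 4), (4, 21, -15), (-15, 9, 10), (10, 11, -14), (-14, 17, 7), … (22 more)
river cycle of g (length 32): (7, 17, -14), (-14, 11, 10), (10, 9, -15), (-15, 21, 4), (4, 19, -20), (-20, 21, 3), (3, 21, -20), (-20, 19, 4), (4, 21, -15), (-15, 9, 10), … (22 more)
cycles coincide ⇒ equivalent

yes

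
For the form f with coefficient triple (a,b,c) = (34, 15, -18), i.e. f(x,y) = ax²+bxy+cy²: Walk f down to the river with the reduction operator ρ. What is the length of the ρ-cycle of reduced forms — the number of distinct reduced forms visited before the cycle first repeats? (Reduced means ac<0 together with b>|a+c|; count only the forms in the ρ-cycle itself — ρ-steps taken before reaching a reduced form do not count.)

D = 2673, ⌊√D⌋ = 51
descent: ρ → (-18,21,31)  [lands on river]
river: ρ → (31,41,-8)
river: ρ → (-8,39,36)
river: ρ → (36,33,-11)
river: ρ → (-11,33,36)
river: ρ → (36,39,-8)
river: ρ → (-8,41,31)
river: ρ → (31,21,-18)
river: ρ → (-18,51,1)
river: ρ → (1,51,-18)
ρ-cycle length = 10 (tail of 1 descent step not counted)

10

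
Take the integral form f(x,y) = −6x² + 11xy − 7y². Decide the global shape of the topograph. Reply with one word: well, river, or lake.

D = b²−4ac = 11² − 4·(-6)·(-7) = -47
D < 0 ⇒ definite ⇒ every region one sign ⇒ single well

well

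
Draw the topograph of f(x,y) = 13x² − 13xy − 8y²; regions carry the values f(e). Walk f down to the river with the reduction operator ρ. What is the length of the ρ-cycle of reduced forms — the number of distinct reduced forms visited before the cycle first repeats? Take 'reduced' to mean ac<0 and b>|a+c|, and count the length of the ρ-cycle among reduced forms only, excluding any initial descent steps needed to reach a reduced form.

D = 585, ⌊√D⌋ = 24
descent: ρ → (-8,13,13)  [lands on river]
river: ρ → (13,13,-8)
river: ρ → (-8,19,7)
river: ρ → (7,23,-2)
river: ρ → (-2,21,18)
river: ρ → (18,15,-5)
river: ρ → (-5,15,18)
river: ρ → (18,21,-2)
river: ρ → (-2,23,7)
river: ρ → (7,19,-8)
ρ-cycle length = 10 (tail of 1 descent step not counted)

10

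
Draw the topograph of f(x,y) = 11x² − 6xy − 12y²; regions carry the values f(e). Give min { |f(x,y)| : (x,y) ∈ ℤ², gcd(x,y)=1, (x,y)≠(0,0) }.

descent: ρ → (-12,6,11)  [lands on river]
river: ρ → (11,16,-7)
river: ρ → (-7,12,15)
river: ρ → (15,18,-4)
river: ρ → (-4,22,5)
river: ρ → (5,18,-12)
closes: descent 1, river 6
min |a| on river = 4

4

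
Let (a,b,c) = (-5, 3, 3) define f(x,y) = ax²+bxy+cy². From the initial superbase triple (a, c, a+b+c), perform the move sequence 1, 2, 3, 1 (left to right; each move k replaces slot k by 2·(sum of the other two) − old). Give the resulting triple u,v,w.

start (-5,3,1) = (f(1,0),f(0,1),f(1,1))
replace slot 1: 2·(3+1) − (-5) = 13 → (13,3,1)
replace slot 2: 2·(13+1) − 3 = 25 → (13,25,1)
replace slot 3: 2·(13+25) − 1 = 75 → (13,25,75)
replace slot 1: 2·(25+75) − 13 = 187 → (187,25,75)

187,25,75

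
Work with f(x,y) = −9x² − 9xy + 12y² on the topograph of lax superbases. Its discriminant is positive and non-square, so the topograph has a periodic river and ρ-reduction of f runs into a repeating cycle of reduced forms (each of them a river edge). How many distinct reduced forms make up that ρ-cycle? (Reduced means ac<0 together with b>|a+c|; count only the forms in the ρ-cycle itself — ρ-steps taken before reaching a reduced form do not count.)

D = 513, ⌊√D⌋ = 22
descent: ρ → (12,9,-9)  [lands on river]
river: ρ → (-9,9,12)
river: ρ → (12,15,-6)
river: ρ → (-6,21,3)
river: ρ → (3,21,-6)
river: ρ → (-6,15,12)
ρ-cycle length = 6 (tail of 1 descent step not counted)

6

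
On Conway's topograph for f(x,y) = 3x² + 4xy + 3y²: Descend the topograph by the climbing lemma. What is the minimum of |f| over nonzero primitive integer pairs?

translate: b→-2 (≡4 mod 6), so (3,4,3)→(3,-2,2)
flip: (3,-2,2)→(2,2,3)
reduced (well bottom): (2,2,3) with a≤c, −a<b≤a
well minimum = a = 2

2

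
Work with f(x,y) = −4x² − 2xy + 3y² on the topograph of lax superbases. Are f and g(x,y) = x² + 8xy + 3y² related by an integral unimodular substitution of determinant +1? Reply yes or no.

D₁ = 52, D₂ = 52
river cycle of f (length 10): (3, 2, -4), (-4, 6, 1), (1, 6, -4), (-4, 2, 3), (3, 4, -3), (-3, 2, 4), (4, 6, -1), (-1, 6, 4), (4, 2, -3), (-3, 4, 3)
river cycle of g (length 10): (3, 4, -3), (-3, 2, 4), (4, 6, -1), (-1, 6, 4), (4, 2, -3), (-3, 4, 3), (3, 2, -4), (-4, 6, 1), (1, 6, -4), (-4, 2, 3)
cycles coincide ⇒ equivalent

yes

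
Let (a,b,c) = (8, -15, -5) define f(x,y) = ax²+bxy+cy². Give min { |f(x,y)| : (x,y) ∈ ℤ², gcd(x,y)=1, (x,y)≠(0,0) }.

descent: ρ → (-5,15,8)  [lands on river]
river: ρ → (8,17,-3)
river: ρ → (-3,19,2)
river: ρ → (2,17,-12)
river: ρ → (-12,7,7)
river: ρ → (7,7,-12)
river: ρ → (-12,17,2)
river: ρ → (2,19,-3)
river: ρ → (-3,17,8)
river: ρ → (8,15,-5)
closes: descent 1, river 10
min |a| on river = 2

2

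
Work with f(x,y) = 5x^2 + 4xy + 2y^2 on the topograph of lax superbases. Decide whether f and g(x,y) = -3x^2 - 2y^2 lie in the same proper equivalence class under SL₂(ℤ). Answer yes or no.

D₁ = -24, D₂ = -24
f: flip: (5,4,2)→(2,-4,5)
f: translate: b→0 (≡-4 mod 4), so (2,-4,5)→(2,0,3)
f: reduced (well bottom): (2,0,3) with a≤c, −a<b≤a
g is negative-definite; reduce −g:
−g: flip: (3,0,2)→(2,0,3)
−g: reduced (well bottom): (2,0,3) with a≤c, −a<b≤a
flip sign back: reduced form of g is (-2,0,-3)
reduced forms (2, 0, 3) vs (-2, 0, -3) ⇒ inequivalent

no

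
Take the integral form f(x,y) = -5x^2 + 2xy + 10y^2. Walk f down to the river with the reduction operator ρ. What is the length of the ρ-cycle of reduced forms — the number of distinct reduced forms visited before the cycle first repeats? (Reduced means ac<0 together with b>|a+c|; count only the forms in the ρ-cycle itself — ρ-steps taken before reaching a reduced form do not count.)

D = 204, ⌊√D⌋ = 14
descent: ρ → (10,-2,-5)
descent: ρ → (-5,12,3)  [lands on river]
river: ρ → (3,12,-5)
river: ρ → (-5,8,7)
river: ρ → (7,6,-6)
river: ρ → (-6,6,7)
river: ρ → (7,8,-5)
ρ-cycle length = 6 (tail of 2 descent steps not counted)

6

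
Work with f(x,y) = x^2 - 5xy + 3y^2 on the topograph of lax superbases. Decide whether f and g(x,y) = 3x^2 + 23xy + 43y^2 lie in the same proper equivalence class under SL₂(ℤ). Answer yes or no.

D₁ = 13, D₂ = 13
river cycle of f (length 2): (-1, 3, 1), (1, 3, -1)
river cycle of g (length 2): (-1, 3, 1), (1, 3, -1)
cycles coincide ⇒ equivalent

yes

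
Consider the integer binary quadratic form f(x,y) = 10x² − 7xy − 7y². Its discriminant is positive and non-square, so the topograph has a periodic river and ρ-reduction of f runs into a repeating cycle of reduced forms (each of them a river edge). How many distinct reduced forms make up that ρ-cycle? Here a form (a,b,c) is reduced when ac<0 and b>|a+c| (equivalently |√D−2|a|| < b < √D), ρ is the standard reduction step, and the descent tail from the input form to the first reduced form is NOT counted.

D = 329, ⌊√D⌋ = 18
descent: ρ → (-7,7,10)  [lands on river]
river: ρ → (10,13,-4)
river: ρ → (-4,11,13)
river: ρ → (13,15,-2)
river: ρ → (-2,17,5)
river: ρ → (5,13,-8)
river: ρ → (-8,3,10)
river: ρ → (10,17,-1)
river: ρ → (-1,17,10)
river: ρ → (10,3,-8)
river: ρ → (-8,13,5)
river: ρ → (5,17,-2)
river: ρ → (-2,15,13)
river: ρ → (13,11,-4)
river: ρ → (-4,13,10)
river: ρ → (10,7,-7)
ρ-cycle length = 16 (tail of 1 descent step not counted)

16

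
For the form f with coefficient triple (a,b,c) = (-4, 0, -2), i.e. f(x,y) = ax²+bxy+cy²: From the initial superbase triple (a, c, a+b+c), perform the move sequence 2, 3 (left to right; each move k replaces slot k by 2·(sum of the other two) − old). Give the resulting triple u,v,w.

start (-4,-2,-6) = (f(1,0),f(0,1),f(1,1))
replace slot 2: 2·((-4)+(-6)) − (-2) = -18 → (-4,-18,-6)
replace slot 3: 2·((-4)+(-18)) − (-6) = -38 → (-4,-18,-38)

-4,-18,-38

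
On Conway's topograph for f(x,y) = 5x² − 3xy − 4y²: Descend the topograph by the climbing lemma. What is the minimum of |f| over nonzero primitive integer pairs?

descent: ρ → (-4,3,5)  [lands on river]
river: ρ → (5,7,-2)
river: ρ → (-2,9,1)
river: ρ → (1,9,-2)
river: ρ → (-2,7,5)
river: ρ → (5,3,-4)
river: ρ → (-4,5,4)
river: ρ → (4,3,-5)
river: ρ → (-5,7,2)
river: ρ → (2,9,-1)
river: ρ → (-1,9,2)
river: ρ → (2,7,-5)
river: ρ → (-5,3,4)
river: ρ → (4,5,-4)
closes: descent 1, river 14
min |a| on river = 1

1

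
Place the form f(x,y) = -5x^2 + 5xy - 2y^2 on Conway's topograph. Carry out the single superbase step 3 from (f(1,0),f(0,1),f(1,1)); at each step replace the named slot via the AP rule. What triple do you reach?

start (-5,-2,-2) = (f(1,0),f(0,1),f(1,1))
replace slot 3: 2·((-5)+(-2)) − (-2) = -12 → (-5,-2,-12)

-5,-2,-12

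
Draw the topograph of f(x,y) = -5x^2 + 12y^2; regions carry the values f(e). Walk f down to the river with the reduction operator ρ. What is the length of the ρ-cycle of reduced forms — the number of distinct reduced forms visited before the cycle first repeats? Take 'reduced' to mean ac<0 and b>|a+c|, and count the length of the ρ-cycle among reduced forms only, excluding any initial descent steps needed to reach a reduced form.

D = 240, ⌊√D⌋ = 15
descent: ρ → (12,0,-5)
descent: ρ → (-5,10,7)  [lands on river]
river: ρ → (7,4,-8)
river: ρ → (-8,12,3)
river: ρ → (3,12,-8)
river: ρ → (-8,4,7)
river: ρ → (7,10,-5)
ρ-cycle length = 6 (tail of 2 descent steps not counted)

6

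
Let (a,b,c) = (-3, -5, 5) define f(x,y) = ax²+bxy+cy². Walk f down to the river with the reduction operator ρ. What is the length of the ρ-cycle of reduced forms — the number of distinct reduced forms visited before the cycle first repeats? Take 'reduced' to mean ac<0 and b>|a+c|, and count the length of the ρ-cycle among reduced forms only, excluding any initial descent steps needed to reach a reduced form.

D = 85, ⌊√D⌋ = 9
descent: ρ → (5,5,-3)  [lands on river]
river: ρ → (-3,7,3)
river: ρ → (3,5,-5)
river: ρ → (-5,5,3)
river: ρ → (3,7,-3)
river: ρ → (-3,5,5)
ρ-cycle length = 6 (tail of 1 descent step not counted)

6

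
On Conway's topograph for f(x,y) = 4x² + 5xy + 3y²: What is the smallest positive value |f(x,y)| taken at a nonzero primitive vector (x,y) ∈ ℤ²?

translate: b→-3 (≡5 mod 8), so (4,5,3)→(4,-3,2)
flip: (4,-3,2)→(2,3,4)
translate: b→-1 (≡3 mod 4), so (2,3,4)→(2,-1,3)
reduced (well bottom): (2,-1,3) with a≤c, −a<b≤a
well minimum = a = 2

2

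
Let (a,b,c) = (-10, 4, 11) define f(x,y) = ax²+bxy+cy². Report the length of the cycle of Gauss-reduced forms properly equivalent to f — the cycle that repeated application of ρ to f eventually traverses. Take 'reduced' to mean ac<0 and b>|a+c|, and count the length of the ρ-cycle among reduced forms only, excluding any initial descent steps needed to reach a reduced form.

D = 456, ⌊√D⌋ = 21
river: ρ → (11,18,-3)
river: ρ → (-3,18,11)
river: ρ → (11,4,-10)
river: ρ → (-10,16,5)
river: ρ → (5,14,-13)
river: ρ → (-13,12,6)
river: ρ → (6,12,-13)
river: ρ → (-13,14,5)
river: ρ → (5,16,-10)
river: ρ → (-10,4,11)
ρ-cycle length = 10 (tail of 0 descent steps not counted)

10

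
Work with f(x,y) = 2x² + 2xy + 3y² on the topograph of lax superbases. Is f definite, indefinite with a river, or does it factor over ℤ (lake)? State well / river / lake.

D = b²−4ac = 2² − 4·2·3 = -20
D < 0 ⇒ definite ⇒ every region one sign ⇒ single well

well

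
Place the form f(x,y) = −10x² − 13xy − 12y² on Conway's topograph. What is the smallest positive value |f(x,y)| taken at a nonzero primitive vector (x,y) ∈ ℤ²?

translate: b→-7 (≡13 mod 20), so (10,13,12)→(10,-7,9)
flip: (10,-7,9)→(9,7,10)
reduced (well bottom): (9,7,10) with a≤c, −a<b≤a
well minimum |f| = |-9| = 9 (negative-definite)

9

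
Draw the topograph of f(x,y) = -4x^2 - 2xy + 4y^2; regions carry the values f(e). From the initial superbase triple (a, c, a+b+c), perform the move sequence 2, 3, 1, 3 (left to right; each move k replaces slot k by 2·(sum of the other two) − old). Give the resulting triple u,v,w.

start (-4,4,-2) = (f(1,0),f(0,1),f(1,1))
replace slot 2: 2·((-4)+(-2)) − 4 = -16 → (-4,-16,-2)
replace slot 3: 2·((-4)+(-16)) − (-2) = -38 → (-4,-16,-38)
replace slot 1: 2·((-16)+(-38)) − (-4) = -104 → (-104,-16,-38)
replace slot 3: 2·((-104)+(-16)) − (-38) = -202 → (-104,-16,-202)

-104,-16,-202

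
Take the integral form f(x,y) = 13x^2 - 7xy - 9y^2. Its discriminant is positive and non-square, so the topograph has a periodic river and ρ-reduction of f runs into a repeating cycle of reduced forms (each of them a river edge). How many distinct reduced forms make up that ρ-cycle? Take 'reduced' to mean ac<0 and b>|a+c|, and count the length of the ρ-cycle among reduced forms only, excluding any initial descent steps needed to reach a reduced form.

D = 517, ⌊√D⌋ = 22
descent: ρ → (-9,7,13)  [lands on river]
river: ρ → (13,19,-3)
river: ρ → (-3,17,19)
river: ρ → (19,21,-1)
river: ρ → (-1,21,19)
river: ρ → (19,17,-3)
river: ρ → (-3,19,13)
river: ρ → (13,7,-9)
river: ρ → (-9,11,11)
river: ρ → (11,11,-9)
ρ-cycle length = 10 (tail of 1 descent step not counted)

10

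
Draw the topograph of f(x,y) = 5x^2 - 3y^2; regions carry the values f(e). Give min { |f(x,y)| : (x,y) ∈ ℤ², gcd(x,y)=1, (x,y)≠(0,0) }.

descent: ρ → (-3,6,2)  [lands on river]
river: ρ → (2,6,-3)
closes: descent 1, river 2
min |a| on river = 2

2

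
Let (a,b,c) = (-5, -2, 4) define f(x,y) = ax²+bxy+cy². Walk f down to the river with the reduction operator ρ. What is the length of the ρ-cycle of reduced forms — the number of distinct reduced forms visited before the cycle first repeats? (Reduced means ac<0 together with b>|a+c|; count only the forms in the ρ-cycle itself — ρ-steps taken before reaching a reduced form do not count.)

D = 84, ⌊√D⌋ = 9
descent: ρ → (4,2,-5)  [lands on river]
river: ρ → (-5,8,1)
river: ρ → (1,8,-5)
river: ρ → (-5,2,4)
river: ρ → (4,6,-3)
river: ρ → (-3,6,4)
ρ-cycle length = 6 (tail of 1 descent step not counted)

6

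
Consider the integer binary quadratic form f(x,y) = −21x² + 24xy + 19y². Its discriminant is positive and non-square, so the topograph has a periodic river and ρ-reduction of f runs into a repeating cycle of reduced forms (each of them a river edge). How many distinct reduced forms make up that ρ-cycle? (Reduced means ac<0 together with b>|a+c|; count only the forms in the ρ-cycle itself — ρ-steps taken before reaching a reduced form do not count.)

D = 2172, ⌊√D⌋ = 46
river: ρ → (19,14,-26)
river: ρ → (-26,38,7)
river: ρ → (7,46,-2)
river: ρ → (-2,46,7)
river: ρ → (7,38,-26)
river: ρ → (-26,14,19)
river: ρ → (19,24,-21)
river: ρ → (-21,18,22)
river: ρ → (22,26,-17)
river: ρ → (-17,42,6)
river: ρ → (6,42,-17)
river: ρ → (-17,26,22)
river: ρ → (22,18,-21)
river: ρ → (-21,24,19)
ρ-cycle length = 14 (tail of 0 descent steps not counted)

14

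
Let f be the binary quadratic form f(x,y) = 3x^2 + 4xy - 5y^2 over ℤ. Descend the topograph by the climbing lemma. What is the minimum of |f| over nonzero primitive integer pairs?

river: ρ → (-5,6,2)
river: ρ → (2,6,-5)
river: ρ → (-5,4,3)
river: ρ → (3,8,-1)
river: ρ → (-1,8,3)
river: ρ → (3,4,-5)
closes: descent 0, river 6
min |a| on river = 1

1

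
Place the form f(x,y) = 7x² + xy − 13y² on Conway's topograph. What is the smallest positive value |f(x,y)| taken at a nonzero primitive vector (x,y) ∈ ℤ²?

descent: ρ → (-13,-1,7)
descent: ρ → (7,15,-5)  [lands on river]
river: ρ → (-5,15,7)
river: ρ → (7,13,-7)
river: ρ → (-7,15,5)
river: ρ → (5,15,-7)
river: ρ → (-7,13,7)
closes: descent 2, river 6
min |a| on river = 5

5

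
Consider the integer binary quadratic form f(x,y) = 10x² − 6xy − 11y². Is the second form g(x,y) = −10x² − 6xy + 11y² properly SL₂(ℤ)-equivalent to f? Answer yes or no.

D₁ = 476, D₂ = 476
river cycle of f (length 8): (-11, 6, 10), (10, 14, -7), (-7, 14, 10), (10, 6, -11), (-11, 16, 5), (5, 14, -14), (-14, 14, 5), (5, 16, -11)
river cycle of g (length 8): (11, 6, -10), (-10, 14, 7), (7, 14, -10), (-10, 6, 11), (11, 16, -5), (-5, 14, 14), (14, 14, -5), (-5, 16, 11)
cycles differ ⇒ inequivalent

no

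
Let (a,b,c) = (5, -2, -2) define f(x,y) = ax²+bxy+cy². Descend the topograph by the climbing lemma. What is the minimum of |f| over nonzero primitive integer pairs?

descent: ρ → (-2,6,1)  [lands on river]
river: ρ → (1,6,-2)
closes: descent 1, river 2
min |a| on river = 1

1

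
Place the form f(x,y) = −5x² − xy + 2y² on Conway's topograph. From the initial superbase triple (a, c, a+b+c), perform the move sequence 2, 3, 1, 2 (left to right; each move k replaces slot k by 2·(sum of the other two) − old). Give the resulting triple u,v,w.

start (-5,2,-4) = (f(1,0),f(0,1),f(1,1))
replace slot 2: 2·((-5)+(-4)) − 2 = -20 → (-5,-20,-4)
replace slot 3: 2·((-5)+(-20)) − (-4) = -46 → (-5,-20,-46)
replace slot 1: 2·((-20)+(-46)) − (-5) = -127 → (-127,-20,-46)
replace slot 2: 2·((-127)+(-46)) − (-20) = -326 → (-127,-326,-46)

-127,-326,-46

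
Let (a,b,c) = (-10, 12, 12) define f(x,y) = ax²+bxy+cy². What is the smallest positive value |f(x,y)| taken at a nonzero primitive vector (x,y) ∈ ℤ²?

river: ρ → (12,12,-10)
river: ρ → (-10,8,14)
river: ρ → (14,20,-4)
river: ρ → (-4,20,14)
river: ρ → (14,8,-10)
river: ρ → (-10,12,12)
closes: descent 0, river 6
min |a| on river = 4

4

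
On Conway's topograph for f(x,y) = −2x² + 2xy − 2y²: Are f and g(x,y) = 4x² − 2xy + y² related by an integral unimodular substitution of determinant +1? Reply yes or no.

D₁ = -12, D₂ = -12
f is negative-definite; reduce −f:
−f: translate: b→2 (≡-2 mod 4), so (2,-2,2)→(2,2,2)
−f: reduced (well bottom): (2,2,2) with a≤c, −a<b≤a
flip sign back: reduced form of f is (-2,-2,-2)
g: flip: (4,-2,1)→(1,2,4)
g: translate: b→0 (≡2 mod 2), so (1,2,4)→(1,0,3)
g: reduced (well bottom): (1,0,3) with a≤c, −a<b≤a
reduced forms (-2, -2, -2) vs (1, 0, 3) ⇒ inequivalent

no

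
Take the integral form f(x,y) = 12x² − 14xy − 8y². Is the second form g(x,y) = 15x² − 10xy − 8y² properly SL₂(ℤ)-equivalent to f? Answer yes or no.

D₁ = 580, D₂ = 580
river cycle of f (length 10): (-8, 14, 12), (12, 10, -10), (-10, 10, 12), (12, 14, -8), (-8, 18, 8), (8, 14, -12), (-12, 10, 10), (10, 10, -12), (-12, 14, 8), (8, 18, -8)
river cycle of g (length 6): (-8, 10, 15), (15, 20, -3), (-3, 22, 8), (8, 10, -15), (-15, 20, 3), (3, 22, -8)
cycles differ ⇒ inequivalent

no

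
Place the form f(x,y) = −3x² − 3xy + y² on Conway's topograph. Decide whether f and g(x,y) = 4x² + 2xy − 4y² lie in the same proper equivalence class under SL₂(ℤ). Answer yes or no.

D₁ = 21, D₂ = 68
discriminants differ ⇒ not SL₂(ℤ)-equivalent

no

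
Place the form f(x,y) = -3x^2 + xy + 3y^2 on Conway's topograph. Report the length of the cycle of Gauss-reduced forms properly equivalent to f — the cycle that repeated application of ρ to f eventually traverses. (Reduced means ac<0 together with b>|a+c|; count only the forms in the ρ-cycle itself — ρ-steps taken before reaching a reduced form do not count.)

D = 37, ⌊√D⌋ = 6
river: ρ → (3,5,-1)
river: ρ → (-1,5,3)
river: ρ → (3,1,-3)
river: ρ → (-3,5,1)
river: ρ → (1,5,-3)
river: ρ → (-3,1,3)
ρ-cycle length = 6 (tail of 0 descent steps not counted)

6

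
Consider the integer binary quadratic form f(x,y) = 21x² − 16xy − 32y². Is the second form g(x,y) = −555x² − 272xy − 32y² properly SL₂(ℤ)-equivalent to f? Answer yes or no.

D₁ = 2944, D₂ = 2944
river cycle of f (length 10): (-32, 16, 21), (21, 26, -27), (-27, 28, 20), (20, 52, -3), (-3, 50, 37), (37, 24, -16), (-16, 40, 21), (21, 44, -12), (-12, 52, 5), (5, 48, -32)
river cycle of g (length 10): (-32, 16, 21), (21, 26, -27), (-27, 28, 20), (20, 52, -3), (-3, 50, 37), (37, 24, -16), (-16, 40, 21), (21, 44, -12), (-12, 52, 5), (5, 48, -32)
cycles coincide ⇒ equivalent

yes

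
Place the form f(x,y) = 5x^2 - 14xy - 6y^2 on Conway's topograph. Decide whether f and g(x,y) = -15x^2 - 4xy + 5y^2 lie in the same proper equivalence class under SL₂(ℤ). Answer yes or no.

D₁ = 316, D₂ = 316
river cycle of f (length 6): (-6, 14, 5), (5, 16, -3), (-3, 14, 10), (10, 6, -7), (-7, 8, 9), (9, 10, -6)
river cycle of g (length 6): (5, 14, -6), (-6, 10, 9), (9, 8, -7), (-7, 6, 10), (10, 14, -3), (-3, 16, 5)
cycles differ ⇒ inequivalent

no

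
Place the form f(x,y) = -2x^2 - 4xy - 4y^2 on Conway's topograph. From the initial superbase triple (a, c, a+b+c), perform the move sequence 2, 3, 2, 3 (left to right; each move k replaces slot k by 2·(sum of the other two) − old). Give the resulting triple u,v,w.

start (-2,-4,-10) = (f(1,0),f(0,1),f(1,1))
replace slot 2: 2·((-2)+(-10)) − (-4) = -20 → (-2,-20,-10)
replace slot 3: 2·((-2)+(-20)) − (-10) = -34 → (-2,-20,-34)
replace slot 2: 2·((-2)+(-34)) − (-20) = -52 → (-2,-52,-34)
replace slot 3: 2·((-2)+(-52)) − (-34) = -74 → (-2,-52,-74)

-2,-52,-74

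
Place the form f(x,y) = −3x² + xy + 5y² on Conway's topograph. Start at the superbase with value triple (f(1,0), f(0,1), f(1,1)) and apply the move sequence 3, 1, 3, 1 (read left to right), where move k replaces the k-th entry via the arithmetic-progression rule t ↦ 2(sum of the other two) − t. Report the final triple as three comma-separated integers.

start (-3,5,3) = (f(1,0),f(0,1),f(1,1))
replace slot 3: 2·((-3)+5) − 3 = 1 → (-3,5,1)
replace slot 1: 2·(5+1) − (-3) = 15 → (15,5,1)
replace slot 3: 2·(15+5) − 1 = 39 → (15,5,39)
replace slot 1: 2·(5+39) − 15 = 73 → (73,5,39)

73,5,39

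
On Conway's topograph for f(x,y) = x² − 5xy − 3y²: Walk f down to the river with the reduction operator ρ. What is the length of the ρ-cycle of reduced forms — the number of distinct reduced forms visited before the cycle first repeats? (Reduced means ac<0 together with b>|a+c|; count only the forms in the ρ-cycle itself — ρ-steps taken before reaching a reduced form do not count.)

D = 37, ⌊√D⌋ = 6
descent: ρ → (-3,5,1)  [lands on river]
river: ρ → (1,5,-3)
river: ρ → (-3,1,3)
river: ρ → (3,5,-1)
river: ρ → (-1,5,3)
river: ρ → (3,1,-3)
ρ-cycle length = 6 (tail of 1 descent step not counted)

6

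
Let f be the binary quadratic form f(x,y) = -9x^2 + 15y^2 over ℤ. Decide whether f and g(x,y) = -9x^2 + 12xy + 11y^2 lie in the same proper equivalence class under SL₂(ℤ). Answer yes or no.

D₁ = 540, D₂ = 540
river cycle of f (length 2): (-9, 18, 6), (6, 18, -9)
river cycle of g (length 8): (11, 10, -10), (-10, 10, 11), (11, 12, -9), (-9, 6, 14), (14, 22, -1), (-1, 22, 14), (14, 6, -9), (-9, 12, 11)
cycles differ ⇒ inequivalent

no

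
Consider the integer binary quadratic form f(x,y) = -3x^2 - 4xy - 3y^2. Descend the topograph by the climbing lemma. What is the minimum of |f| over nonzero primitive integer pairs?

translate: b→-2 (≡4 mod 6), so (3,4,3)→(3,-2,2)
flip: (3,-2,2)→(2,2,3)
reduced (well bottom): (2,2,3) with a≤c, −a<b≤a
well minimum |f| = |-2| = 2 (negative-definite)

2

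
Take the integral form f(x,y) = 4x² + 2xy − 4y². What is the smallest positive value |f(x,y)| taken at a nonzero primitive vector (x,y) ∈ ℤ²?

river: ρ → (-4,6,2)
river: ρ → (2,6,-4)
river: ρ → (-4,2,4)
river: ρ → (4,6,-2)
river: ρ → (-2,6,4)
river: ρ → (4,2,-4)
closes: descent 0, river 6
min |a| on river = 2

2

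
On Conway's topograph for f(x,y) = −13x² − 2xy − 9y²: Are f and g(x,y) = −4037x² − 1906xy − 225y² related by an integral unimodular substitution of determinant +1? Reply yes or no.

D₁ = -464, D₂ = -464
f is negative-definite; reduce −f:
−f: flip: (13,2,9)→(9,-2,13)
−f: reduced (well bottom): (9,-2,13) with a≤c, −a<b≤a
flip sign back: reduced form of f is (-9,2,-13)
g is negative-definite; reduce −g:
−g: flip: (4037,1906,225)→(225,-1906,4037)
−g: translate: b→-106 (≡-1906 mod 450), so (225,-1906,4037)→(225,-106,13)
−g: flip: (225,-106,13)→(13,106,225)
−g: translate: b→2 (≡106 mod 26), so (13,106,225)→(13,2,9)
−g: flip: (13,2,9)→(9,-2,13)
−g: reduced (well bottom): (9,-2,13) with a≤c, −a<b≤a
flip sign back: reduced form of g is (-9,2,-13)
reduced forms (-9, 2, -13) vs (-9, 2, -13) ⇒ equivalent

yes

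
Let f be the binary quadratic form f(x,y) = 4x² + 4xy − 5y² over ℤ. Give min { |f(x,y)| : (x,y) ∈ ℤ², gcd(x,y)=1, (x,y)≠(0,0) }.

river: ρ → (-5,6,3)
river: ρ → (3,6,-5)
river: ρ → (-5,4,4)
river: ρ → (4,4,-5)
closes: descent 0, river 4
min |a| on river = 3

3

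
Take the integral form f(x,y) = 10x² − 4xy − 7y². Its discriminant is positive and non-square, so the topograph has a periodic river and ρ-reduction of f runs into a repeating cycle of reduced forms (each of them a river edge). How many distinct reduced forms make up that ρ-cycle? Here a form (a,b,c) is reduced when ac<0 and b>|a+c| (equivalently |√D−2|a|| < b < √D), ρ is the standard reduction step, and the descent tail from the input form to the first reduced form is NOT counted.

D = 296, ⌊√D⌋ = 17
descent: ρ → (-7,4,10)  [lands on river]
river: ρ → (10,16,-1)
river: ρ → (-1,16,10)
river: ρ → (10,4,-7)
river: ρ → (-7,10,7)
river: ρ → (7,4,-10)
river: ρ → (-10,16,1)
river: ρ → (1,16,-10)
river: ρ → (-10,4,7)
river: ρ → (7,10,-7)
ρ-cycle length = 10 (tail of 1 descent step not counted)

10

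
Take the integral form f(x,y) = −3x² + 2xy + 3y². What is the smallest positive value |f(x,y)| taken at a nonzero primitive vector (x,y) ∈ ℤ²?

river: ρ → (3,4,-2)
river: ρ → (-2,4,3)
river: ρ → (3,2,-3)
river: ρ → (-3,4,2)
river: ρ → (2,4,-3)
river: ρ → (-3,2,3)
closes: descent 0, river 6
min |a| on river = 2

2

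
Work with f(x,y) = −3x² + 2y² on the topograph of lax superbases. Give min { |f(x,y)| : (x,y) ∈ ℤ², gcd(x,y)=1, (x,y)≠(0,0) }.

descent: ρ → (2,4,-1)  [lands on river]
river: ρ → (-1,4,2)
closes: descent 1, river 2
min |a| on river = 1

1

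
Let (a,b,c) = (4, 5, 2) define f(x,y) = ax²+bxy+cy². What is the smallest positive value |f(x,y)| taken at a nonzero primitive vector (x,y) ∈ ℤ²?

translate: b→-3 (≡5 mod 8), so (4,5,2)→(4,-3,1)
flip: (4,-3,1)→(1,3,4)
translate: b→1 (≡3 mod 2), so (1,3,4)→(1,1,2)
reduced (well bottom): (1,1,2) with a≤c, −a<b≤a
well minimum = a = 1

1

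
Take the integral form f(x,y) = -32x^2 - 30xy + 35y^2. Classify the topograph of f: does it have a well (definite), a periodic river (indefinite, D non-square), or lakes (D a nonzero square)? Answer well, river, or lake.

D = b²−4ac = (-30)² − 4·(-32)·35 = 5380
D > 0 non-square ⇒ indefinite ⇒ periodic river

river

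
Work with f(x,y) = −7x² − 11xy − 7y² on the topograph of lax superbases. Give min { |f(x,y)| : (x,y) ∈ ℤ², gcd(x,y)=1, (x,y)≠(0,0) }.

translate: b→-3 (≡11 mod 14), so (7,11,7)→(7,-3,3)
flip: (7,-3,3)→(3,3,7)
reduced (well bottom): (3,3,7) with a≤c, −a<b≤a
well minimum |f| = |-3| = 3 (negative-definite)

3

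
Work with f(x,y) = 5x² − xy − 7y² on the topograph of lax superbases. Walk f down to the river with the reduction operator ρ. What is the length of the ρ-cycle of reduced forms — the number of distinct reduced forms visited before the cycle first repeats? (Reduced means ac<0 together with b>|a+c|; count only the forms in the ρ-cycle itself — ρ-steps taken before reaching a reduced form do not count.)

D = 141, ⌊√D⌋ = 11
descent: ρ → (-7,1,5)
descent: ρ → (5,9,-3)  [lands on river]
river: ρ → (-3,9,5)
river: ρ → (5,11,-1)
river: ρ → (-1,11,5)
ρ-cycle length = 4 (tail of 2 descent steps not counted)

4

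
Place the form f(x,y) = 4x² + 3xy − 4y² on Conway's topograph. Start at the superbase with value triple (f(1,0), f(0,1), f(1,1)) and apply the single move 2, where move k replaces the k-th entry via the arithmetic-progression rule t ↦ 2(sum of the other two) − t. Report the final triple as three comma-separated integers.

start (4,-4,3) = (f(1,0),f(0,1),f(1,1))
replace slot 2: 2·(4+3) − (-4) = 18 → (4,18,3)

4,18,3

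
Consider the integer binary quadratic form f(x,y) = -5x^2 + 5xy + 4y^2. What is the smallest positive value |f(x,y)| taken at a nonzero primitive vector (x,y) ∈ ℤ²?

river: ρ → (4,3,-6)
river: ρ → (-6,9,1)
river: ρ → (1,9,-6)
river: ρ → (-6,3,4)
river: ρ → (4,5,-5)
river: ρ → (-5,5,4)
closes: descent 0, river 6
min |a| on river = 1

1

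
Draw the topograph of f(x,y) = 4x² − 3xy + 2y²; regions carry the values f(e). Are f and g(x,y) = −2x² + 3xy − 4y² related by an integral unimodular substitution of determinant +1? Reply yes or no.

D₁ = -23, D₂ = -23
f: flip: (4,-3,2)→(2,3,4)
f: translate: b→-1 (≡3 mod 4), so (2,3,4)→(2,-1,3)
f: reduced (well bottom): (2,-1,3) with a≤c, −a<b≤a
g is negative-definite; reduce −g:
−g: translate: b→1 (≡-3 mod 4), so (2,-3,4)→(2,1,3)
−g: reduced (well bottom): (2,1,3) with a≤c, −a<b≤a
flip sign back: reduced form of g is (-2,-1,-3)
reduced forms (2, -1, 3) vs (-2, -1, -3) ⇒ inequivalent

no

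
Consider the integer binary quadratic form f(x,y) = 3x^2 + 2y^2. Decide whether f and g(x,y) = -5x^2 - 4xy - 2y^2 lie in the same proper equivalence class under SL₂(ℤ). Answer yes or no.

D₁ = -24, D₂ = -24
f: flip: (3,0,2)→(2,0,3)
f: reduced (well bottom): (2,0,3) with a≤c, −a<b≤a
g is negative-definite; reduce −g:
−g: flip: (5,4,2)→(2,-4,5)
−g: translate: b→0 (≡-4 mod 4), so (2,-4,5)→(2,0,3)
−g: reduced (well bottom): (2,0,3) with a≤c, −a<b≤a
flip sign back: reduced form of g is (-2,0,-3)
reduced forms (2, 0, 3) vs (-2, 0, -3) ⇒ inequivalent

no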